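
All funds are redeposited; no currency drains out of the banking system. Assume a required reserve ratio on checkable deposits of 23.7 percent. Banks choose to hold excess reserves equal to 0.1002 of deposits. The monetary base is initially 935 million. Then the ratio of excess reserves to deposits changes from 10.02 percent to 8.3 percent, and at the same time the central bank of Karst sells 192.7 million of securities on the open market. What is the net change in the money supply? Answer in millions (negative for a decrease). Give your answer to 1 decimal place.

Before: m₁ = 1 / (0.237 + 0.1002) ≈ 2.96560, MB₁ = 935, so M₁ = 2.96560 × 935 = 2772.836 million.
After: m₂ = 1 / (0.237 + 0.083) = 3.12500, MB₂ = 935 − 192.7 = 742.3, so M₂ = 3.12500 × 742.3 = 2319.6875 million.
ΔM = M₂ − M₁ = 2319.6875 − 2772.836 = -453.1485 million.

-453.1 million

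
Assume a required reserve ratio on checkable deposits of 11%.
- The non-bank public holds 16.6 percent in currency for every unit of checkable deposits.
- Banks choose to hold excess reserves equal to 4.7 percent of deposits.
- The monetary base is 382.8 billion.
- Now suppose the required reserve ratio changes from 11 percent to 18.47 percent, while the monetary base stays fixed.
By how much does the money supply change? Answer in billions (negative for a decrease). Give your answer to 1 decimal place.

-259.6 billion

Initially m₁ = (1 + 0.166) / (0.11 + 0.047 + 0.166) ≈ 3.60991, so M₁ = 3.60991 × 382.8 ≈ 1381.8735 billion.
After the change m₂ = (1 + 0.166) / (0.1847 + 0.047 + 0.166) ≈ 2.93186, so M₂ = 2.93186 × 382.8 ≈ 1122.316 billion.
ΔM = M₂ − M₁ = 1122.316 − 1381.8735 = -259.5575 billion.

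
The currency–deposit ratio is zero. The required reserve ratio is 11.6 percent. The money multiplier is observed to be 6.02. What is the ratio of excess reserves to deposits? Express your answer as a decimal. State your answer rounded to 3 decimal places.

Using m = 6.02. Since m = (1 + c)/(c + rr + e), the denominator satisfies c + rr + e = (1 + c)/m = (1 + 0) / 6.02 ≈ 0.166113.
With c = 0 and rr = 0.116, the ratio of excess reserves to deposits is 0.166113 − 0 − 0.116 = 0.050113.

0.050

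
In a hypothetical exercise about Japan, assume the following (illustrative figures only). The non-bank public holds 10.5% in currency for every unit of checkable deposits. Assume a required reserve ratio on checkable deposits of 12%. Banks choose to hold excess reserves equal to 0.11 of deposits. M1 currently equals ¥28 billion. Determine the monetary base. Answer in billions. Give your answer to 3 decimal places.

The money multiplier is m = (1 + c) / (rr + e + c) = (1 + 0.105) / (0.12 + 0.11 + 0.105) ≈ 3.298507.
MB = M / m = 28 / 3.298507 ≈ 8.4887 billion.

¥8.489 billion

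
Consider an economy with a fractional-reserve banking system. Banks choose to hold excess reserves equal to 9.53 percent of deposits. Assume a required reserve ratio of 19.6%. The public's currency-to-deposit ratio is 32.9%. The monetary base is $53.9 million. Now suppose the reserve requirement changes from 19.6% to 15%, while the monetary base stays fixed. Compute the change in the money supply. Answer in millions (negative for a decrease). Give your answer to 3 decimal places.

Initially m₁ = (1 + 0.329) / (0.196 + 0.0953 + 0.329) ≈ 2.142512, so M₁ = 2.142512 × 53.9 ≈ 115.4814 million.
After the change m₂ = (1 + 0.329) / (0.15 + 0.0953 + 0.329) ≈ 2.314122, so M₂ = 2.314122 × 53.9 ≈ 124.7312 million.
ΔM = M₂ − M₁ = 124.7312 − 115.4814 = 9.2498 million.

$9.250 million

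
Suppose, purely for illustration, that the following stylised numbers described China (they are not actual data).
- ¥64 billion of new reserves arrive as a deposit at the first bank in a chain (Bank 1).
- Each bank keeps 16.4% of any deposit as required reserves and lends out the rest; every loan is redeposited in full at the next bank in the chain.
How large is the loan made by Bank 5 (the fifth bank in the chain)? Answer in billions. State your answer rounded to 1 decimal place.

¥26.1 billion

Each bank lends a fraction (1 − rr) = 0.8360 of the deposit it receives, so Bank 5 receives 64·0.8360^4 and lends 64·0.8360^5 ≈ 26.1343 billion.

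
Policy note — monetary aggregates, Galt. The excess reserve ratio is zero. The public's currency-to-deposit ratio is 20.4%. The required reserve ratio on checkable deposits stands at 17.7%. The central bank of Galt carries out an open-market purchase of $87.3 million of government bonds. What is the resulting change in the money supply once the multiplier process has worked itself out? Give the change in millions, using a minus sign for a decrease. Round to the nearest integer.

$276 million

The money multiplier is m = (1 + c) / (rr + c) = (1 + 0.204) / (0.177 + 0.204) ≈ 3.1601.
The purchase adds 87.3 million of base, so ΔM = m × ΔMB = 3.1601 × (+87.3) ≈ 275.8767 million.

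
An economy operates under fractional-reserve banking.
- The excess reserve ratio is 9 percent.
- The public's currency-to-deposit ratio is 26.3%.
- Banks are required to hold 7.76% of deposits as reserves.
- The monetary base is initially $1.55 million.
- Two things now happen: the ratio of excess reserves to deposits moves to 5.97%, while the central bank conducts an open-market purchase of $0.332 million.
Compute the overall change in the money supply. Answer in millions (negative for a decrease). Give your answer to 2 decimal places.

Before: m₁ = (1 + 0.263) / (0.0776 + 0.09 + 0.263) ≈ 2.9331, MB₁ = 1.55, so M₁ = 2.9331 × 1.55 ≈ 4.5463 million.
After: m₂ = (1 + 0.263) / (0.0776 + 0.0597 + 0.263) ≈ 3.1551, MB₂ = 1.55 + 0.332 = 1.882, so M₂ = 3.1551 × 1.882 ≈ 5.9379 million.
ΔM = M₂ − M₁ = 5.9379 − 4.5463 = 1.3916 million.

$1.39 million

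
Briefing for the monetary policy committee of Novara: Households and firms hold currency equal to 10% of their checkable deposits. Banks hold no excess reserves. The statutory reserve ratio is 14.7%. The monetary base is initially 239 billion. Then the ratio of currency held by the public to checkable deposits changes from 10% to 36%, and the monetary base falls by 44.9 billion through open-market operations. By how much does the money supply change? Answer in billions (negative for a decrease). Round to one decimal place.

Before: m₁ = (1 + 0.1) / (0.147 + 0.1) ≈ 4.45344, MB₁ = 239, so M₁ = 4.45344 × 239 ≈ 1064.3722 billion.
After: m₂ = (1 + 0.36) / (0.147 + 0.36) ≈ 2.68245, MB₂ = 239 − 44.9 = 194.1, so M₂ = 2.68245 × 194.1 ≈ 520.6635 billion.
ΔM = M₂ − M₁ = 520.6635 − 1064.3722 = -543.7087 billion.

-543.7 billion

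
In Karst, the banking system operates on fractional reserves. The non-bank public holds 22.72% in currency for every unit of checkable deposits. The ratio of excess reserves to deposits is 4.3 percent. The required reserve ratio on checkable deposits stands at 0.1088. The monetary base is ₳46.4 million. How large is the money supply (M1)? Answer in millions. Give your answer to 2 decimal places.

The money multiplier is m = (1 + c) / (rr + e + c) = (1 + 0.2272) / (0.1088 + 0.043 + 0.2272) ≈ 3.23799.
So M = m × MB = 3.23799 × 46.4 ≈ 150.2427 million.

₳150.24 million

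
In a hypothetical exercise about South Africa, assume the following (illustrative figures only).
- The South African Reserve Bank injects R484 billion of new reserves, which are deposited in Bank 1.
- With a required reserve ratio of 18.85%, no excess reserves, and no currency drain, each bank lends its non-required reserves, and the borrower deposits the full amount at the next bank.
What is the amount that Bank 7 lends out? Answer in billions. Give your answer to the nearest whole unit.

R112 billion

Each bank lends a fraction (1 − rr) = 0.8115 of the deposit it receives, so Bank 7 receives 484·0.8115^6 and lends 484·0.8115^7 ≈ 112.1670 billion.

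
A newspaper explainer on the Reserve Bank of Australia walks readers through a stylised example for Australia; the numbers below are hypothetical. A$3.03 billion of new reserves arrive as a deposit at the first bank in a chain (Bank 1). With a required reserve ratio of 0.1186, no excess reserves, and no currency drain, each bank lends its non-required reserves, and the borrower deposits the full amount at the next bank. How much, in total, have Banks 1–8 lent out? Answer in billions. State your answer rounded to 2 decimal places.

A$14.32 billion

Bank i lends (1 − rr)^i of the original deposit: Bank 1 lends 3.03·0.8814 ≈ 2.6706, Bank 2 lends 3.03·0.8814² ≈ 2.3539, and so on.
Summing a geometric series: total = 3.03·[0.8814·(1 − 0.8814^8) / (1 − 0.8814)] ≈ 14.3161 billion.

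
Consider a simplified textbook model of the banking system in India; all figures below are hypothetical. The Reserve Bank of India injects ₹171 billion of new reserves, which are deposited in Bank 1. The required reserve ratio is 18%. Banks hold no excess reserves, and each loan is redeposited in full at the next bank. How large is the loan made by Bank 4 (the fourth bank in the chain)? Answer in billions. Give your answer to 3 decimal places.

₹77.313 billion

Each bank lends a fraction (1 − rr) = 0.8200 of the deposit it receives, so Bank 4 receives 171·0.8200^3 and lends 171·0.8200^4 ≈ 77.3128 billion.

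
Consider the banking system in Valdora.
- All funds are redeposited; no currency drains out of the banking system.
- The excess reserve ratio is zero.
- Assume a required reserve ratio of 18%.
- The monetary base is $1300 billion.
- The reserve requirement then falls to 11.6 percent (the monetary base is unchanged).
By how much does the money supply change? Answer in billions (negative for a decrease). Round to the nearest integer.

Initially m₁ = 1 / (0.18) ≈ 5.55556, so M₁ = 5.55556 × 1300 = 7222.228 billion.
After the change m₂ = 1 / (0.116) ≈ 8.62069, so M₂ = 8.62069 × 1300 = 11206.897 billion.
ΔM = M₂ − M₁ = 11206.897 − 7222.228 = 3984.669 billion.

$3985 billion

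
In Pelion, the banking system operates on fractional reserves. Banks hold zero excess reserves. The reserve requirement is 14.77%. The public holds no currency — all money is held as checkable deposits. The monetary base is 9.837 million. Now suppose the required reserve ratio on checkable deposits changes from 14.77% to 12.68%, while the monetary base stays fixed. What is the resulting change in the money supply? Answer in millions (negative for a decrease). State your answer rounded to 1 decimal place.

Initially m₁ = 1 / (0.1477) ≈ 6.7705, so M₁ = 6.7705 × 9.837 ≈ 66.6014 million.
After the change m₂ = 1 / (0.1268) ≈ 7.8864, so M₂ = 7.8864 × 9.837 ≈ 77.5785 million.
ΔM = M₂ − M₁ = 77.5785 − 66.6014 = 10.9771 million.

11.0 million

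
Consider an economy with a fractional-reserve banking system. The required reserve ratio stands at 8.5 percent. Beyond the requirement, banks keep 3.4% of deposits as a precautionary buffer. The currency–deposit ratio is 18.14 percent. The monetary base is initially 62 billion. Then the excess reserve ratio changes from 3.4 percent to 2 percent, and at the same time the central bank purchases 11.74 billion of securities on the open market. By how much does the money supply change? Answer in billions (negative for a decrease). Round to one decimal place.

60.3 billion

Before: m₁ = (1 + 0.1814) / (0.085 + 0.034 + 0.1814) ≈ 3.9328, MB₁ = 62, so M₁ = 3.9328 × 62 = 243.8336 billion.
After: m₂ = (1 + 0.1814) / (0.085 + 0.02 + 0.1814) = 4.1250, MB₂ = 62 + 11.74 = 73.74, so M₂ = 4.1250 × 73.74 = 304.1775 billion.
ΔM = M₂ − M₁ = 304.1775 − 243.8336 = 60.3439 billion.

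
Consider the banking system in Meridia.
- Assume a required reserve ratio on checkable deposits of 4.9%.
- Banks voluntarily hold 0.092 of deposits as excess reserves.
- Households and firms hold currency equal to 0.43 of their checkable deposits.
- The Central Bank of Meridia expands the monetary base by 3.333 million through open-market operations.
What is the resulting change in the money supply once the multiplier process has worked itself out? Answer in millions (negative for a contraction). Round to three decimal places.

8.347 million

The money multiplier is m = (1 + c) / (rr + e + c) = (1 + 0.43) / (0.049 + 0.092 + 0.43) ≈ 2.50438.
The purchase adds 3.333 million of base, so ΔM = m × ΔMB = 2.50438 × (+3.333) ≈ 8.3471 million.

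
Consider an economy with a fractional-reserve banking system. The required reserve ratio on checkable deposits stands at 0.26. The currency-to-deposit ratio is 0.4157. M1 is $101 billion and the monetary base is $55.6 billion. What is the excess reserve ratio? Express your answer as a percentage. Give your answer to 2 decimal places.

Using m = M/MB = 101/55.6 ≈ 1.816547. Since m = (1 + c)/(c + rr + e), the denominator satisfies c + rr + e = (1 + c)/m = (1 + 0.4157) / 1.816547 ≈ 0.779336.
With c = 0.4157 and rr = 0.26, the excess reserve ratio is 0.779336 − 0.4157 − 0.26 = 0.103636.

10.36%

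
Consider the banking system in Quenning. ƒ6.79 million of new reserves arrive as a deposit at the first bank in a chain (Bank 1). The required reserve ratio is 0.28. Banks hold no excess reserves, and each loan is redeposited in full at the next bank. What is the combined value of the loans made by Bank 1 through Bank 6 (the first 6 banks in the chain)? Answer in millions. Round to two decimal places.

ƒ15.03 million

Bank i lends (1 − rr)^i of the original deposit: Bank 1 lends 6.79·0.7200 = 4.8888, Bank 2 lends 6.79·0.7200² ≈ 3.5199, and so on.
Summing a geometric series: total = 6.79·[0.7200·(1 − 0.7200^6) / (1 − 0.7200)] ≈ 15.0276 million.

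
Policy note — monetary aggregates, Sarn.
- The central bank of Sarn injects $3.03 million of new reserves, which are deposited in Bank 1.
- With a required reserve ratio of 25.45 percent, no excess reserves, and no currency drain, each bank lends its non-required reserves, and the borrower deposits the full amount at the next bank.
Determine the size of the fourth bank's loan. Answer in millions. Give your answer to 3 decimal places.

Each bank lends a fraction (1 − rr) = 0.7455 of the deposit it receives, so Bank 4 receives 3.03·0.7455^3 and lends 3.03·0.7455^4 ≈ 0.9359 million.

$0.936 million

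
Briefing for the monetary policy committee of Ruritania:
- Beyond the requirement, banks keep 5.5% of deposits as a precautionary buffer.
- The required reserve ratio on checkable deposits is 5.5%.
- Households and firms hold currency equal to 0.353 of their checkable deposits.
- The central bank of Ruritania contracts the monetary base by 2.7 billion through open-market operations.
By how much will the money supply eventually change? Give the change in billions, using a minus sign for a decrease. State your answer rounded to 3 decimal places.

-7.890 billion

The money multiplier is m = (1 + c) / (rr + e + c) = (1 + 0.353) / (0.055 + 0.055 + 0.353) ≈ 2.92225.
The sale removes 2.7 billion of base, so ΔM = m × ΔMB = 2.92225 × (−2.7) ≈ -7.8901 billion.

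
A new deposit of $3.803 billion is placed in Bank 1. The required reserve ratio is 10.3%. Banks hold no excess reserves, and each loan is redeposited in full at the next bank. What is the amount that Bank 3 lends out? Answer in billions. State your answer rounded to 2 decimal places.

Each bank lends a fraction (1 − rr) = 0.8970 of the deposit it receives, so Bank 3 receives 3.803·0.8970^2 and lends 3.803·0.8970^3 ≈ 2.7448 billion.

$2.74 billion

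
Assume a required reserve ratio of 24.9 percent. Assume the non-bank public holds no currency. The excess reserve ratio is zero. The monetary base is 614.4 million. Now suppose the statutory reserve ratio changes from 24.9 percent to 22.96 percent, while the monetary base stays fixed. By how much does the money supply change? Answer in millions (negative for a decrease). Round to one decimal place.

208.5 million

Initially m₁ = 1 / (0.249) ≈ 4.01606, so M₁ = 4.01606 × 614.4 ≈ 2467.4673 million.
After the change m₂ = 1 / (0.2296) ≈ 4.35540, so M₂ = 4.35540 × 614.4 ≈ 2675.9578 million.
ΔM = M₂ − M₁ = 2675.9578 − 2467.4673 = 208.4905 million.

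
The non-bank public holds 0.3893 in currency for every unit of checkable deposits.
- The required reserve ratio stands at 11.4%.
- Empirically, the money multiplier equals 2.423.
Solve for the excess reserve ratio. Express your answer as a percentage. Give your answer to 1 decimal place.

Using m = 2.423. Since m = (1 + c)/(c + rr + e), the denominator satisfies c + rr + e = (1 + c)/m = (1 + 0.3893) / 2.423 ≈ 0.573380.
With c = 0.3893 and rr = 0.114, the excess reserve ratio is 0.573380 − 0.3893 − 0.114 = 0.07008.

7.0%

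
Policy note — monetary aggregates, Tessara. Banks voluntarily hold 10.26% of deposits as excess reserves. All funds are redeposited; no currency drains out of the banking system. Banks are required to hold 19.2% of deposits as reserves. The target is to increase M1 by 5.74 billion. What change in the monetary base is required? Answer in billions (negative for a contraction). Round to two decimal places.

1.69 billion

The money multiplier is m = 1 / (rr + e) = 1 / (0.192 + 0.1026) ≈ 3.3944.
ΔMB = ΔM / m = (+5.74) / 3.3944 ≈ 1.691 billion.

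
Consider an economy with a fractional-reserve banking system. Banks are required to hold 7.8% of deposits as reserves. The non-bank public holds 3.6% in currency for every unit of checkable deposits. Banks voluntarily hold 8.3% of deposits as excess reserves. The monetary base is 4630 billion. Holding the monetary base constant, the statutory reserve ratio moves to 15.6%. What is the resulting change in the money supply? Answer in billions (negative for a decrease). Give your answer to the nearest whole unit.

-6906 billion

Initially m₁ = (1 + 0.036) / (0.078 + 0.083 + 0.036) ≈ 5.25888, so M₁ = 5.25888 × 4630 = 24348.6144 billion.
After the change m₂ = (1 + 0.036) / (0.156 + 0.083 + 0.036) ≈ 3.76727, so M₂ = 3.76727 × 4630 = 17442.4601 billion.
ΔM = M₂ − M₁ = 17442.4601 − 24348.6144 = -6906.1543 billion.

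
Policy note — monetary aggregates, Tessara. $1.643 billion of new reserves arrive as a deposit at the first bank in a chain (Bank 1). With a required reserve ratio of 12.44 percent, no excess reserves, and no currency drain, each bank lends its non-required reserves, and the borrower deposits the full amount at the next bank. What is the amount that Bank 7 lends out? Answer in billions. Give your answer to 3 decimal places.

Each bank lends a fraction (1 − rr) = 0.8756 of the deposit it receives, so Bank 7 receives 1.643·0.8756^6 and lends 1.643·0.8756^7 ≈ 0.6483 billion.

$0.648 billion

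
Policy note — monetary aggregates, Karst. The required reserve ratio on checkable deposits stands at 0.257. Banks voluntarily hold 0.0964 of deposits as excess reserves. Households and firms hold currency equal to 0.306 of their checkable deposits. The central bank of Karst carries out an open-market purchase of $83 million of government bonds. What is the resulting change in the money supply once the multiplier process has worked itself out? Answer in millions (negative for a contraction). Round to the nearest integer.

$164 million

The money multiplier is m = (1 + c) / (rr + e + c) = (1 + 0.306) / (0.257 + 0.0964 + 0.306) ≈ 1.9806.
The purchase adds 83 million of base, so ΔM = m × ΔMB = 1.9806 × (+83) = 164.3898 million.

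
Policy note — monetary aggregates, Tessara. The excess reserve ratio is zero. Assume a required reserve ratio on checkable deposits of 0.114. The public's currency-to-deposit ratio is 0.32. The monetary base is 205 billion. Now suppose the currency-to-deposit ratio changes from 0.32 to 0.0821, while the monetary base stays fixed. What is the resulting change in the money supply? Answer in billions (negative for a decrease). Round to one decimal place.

507.7 billion

Initially m₁ = (1 + 0.32) / (0.114 + 0.32) ≈ 3.04147, so M₁ = 3.04147 × 205 ≈ 623.5014 billion.
After the change m₂ = (1 + 0.0821) / (0.114 + 0.0821) ≈ 5.51810, so M₂ = 5.51810 × 205 = 1131.2105 billion.
ΔM = M₂ − M₁ = 1131.2105 − 623.5014 = 507.7091 billion.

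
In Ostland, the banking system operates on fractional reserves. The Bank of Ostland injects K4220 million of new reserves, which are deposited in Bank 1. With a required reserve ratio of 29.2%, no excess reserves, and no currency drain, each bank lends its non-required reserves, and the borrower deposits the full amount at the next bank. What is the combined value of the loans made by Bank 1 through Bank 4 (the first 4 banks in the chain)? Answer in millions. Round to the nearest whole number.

K7661 million

Bank i lends (1 − rr)^i of the original deposit: Bank 1 lends 4220·0.7080 = 2987.7600, Bank 2 lends 4220·0.7080² ≈ 2115.3341, and so on.
Summing a geometric series: total = 4220·[0.7080·(1 − 0.7080^4) / (1 − 0.7080)] ≈ 7661.0914 million.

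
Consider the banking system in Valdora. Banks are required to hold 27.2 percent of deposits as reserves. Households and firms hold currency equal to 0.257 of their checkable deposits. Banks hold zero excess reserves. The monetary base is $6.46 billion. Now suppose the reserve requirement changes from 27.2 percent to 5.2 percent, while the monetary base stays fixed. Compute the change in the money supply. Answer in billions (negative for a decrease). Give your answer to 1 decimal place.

$10.9 billion

Initially m₁ = (1 + 0.257) / (0.272 + 0.257) ≈ 2.3762, so M₁ = 2.3762 × 6.46 ≈ 15.3503 billion.
After the change m₂ = (1 + 0.257) / (0.052 + 0.257) ≈ 4.0680, so M₂ = 4.0680 × 6.46 ≈ 26.2793 billion.
ΔM = M₂ − M₁ = 26.2793 − 15.3503 = 10.929 billion.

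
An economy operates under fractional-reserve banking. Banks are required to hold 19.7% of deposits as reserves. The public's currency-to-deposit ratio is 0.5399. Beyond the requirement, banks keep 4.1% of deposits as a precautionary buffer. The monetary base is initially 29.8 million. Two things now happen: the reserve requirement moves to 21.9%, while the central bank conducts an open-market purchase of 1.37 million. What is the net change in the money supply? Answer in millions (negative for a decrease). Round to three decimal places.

1.015 million

Before: m₁ = (1 + 0.5399) / (0.197 + 0.041 + 0.5399) ≈ 1.979560, MB₁ = 29.8, so M₁ = 1.979560 × 29.8 ≈ 58.9909 million.
After: m₂ = (1 + 0.5399) / (0.219 + 0.041 + 0.5399) ≈ 1.925116, MB₂ = 29.8 + 1.37 = 31.17, so M₂ = 1.925116 × 31.17 ≈ 60.0059 million.
ΔM = M₂ − M₁ = 60.0059 − 58.9909 = 1.015 million.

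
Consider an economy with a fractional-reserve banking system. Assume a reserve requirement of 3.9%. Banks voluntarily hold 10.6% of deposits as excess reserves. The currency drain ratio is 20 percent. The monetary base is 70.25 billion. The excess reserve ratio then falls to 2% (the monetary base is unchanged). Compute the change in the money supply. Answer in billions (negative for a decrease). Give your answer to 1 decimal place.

81.1 billion

Initially m₁ = (1 + 0.2) / (0.039 + 0.106 + 0.2) ≈ 3.4783, so M₁ = 3.4783 × 70.25 ≈ 244.3506 billion.
After the change m₂ = (1 + 0.2) / (0.039 + 0.02 + 0.2) ≈ 4.6332, so M₂ = 4.6332 × 70.25 = 325.4823 billion.
ΔM = M₂ − M₁ = 325.4823 − 244.3506 = 81.1317 billion.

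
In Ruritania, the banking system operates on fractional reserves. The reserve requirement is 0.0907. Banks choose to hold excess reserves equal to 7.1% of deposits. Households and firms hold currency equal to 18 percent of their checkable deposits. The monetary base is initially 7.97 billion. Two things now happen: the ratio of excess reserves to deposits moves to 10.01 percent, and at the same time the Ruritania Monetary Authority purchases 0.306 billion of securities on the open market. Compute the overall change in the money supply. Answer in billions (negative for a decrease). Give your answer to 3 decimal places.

Before: m₁ = (1 + 0.18) / (0.0907 + 0.071 + 0.18) ≈ 3.45332, MB₁ = 7.97, so M₁ = 3.45332 × 7.97 ≈ 27.523 billion.
After: m₂ = (1 + 0.18) / (0.0907 + 0.1001 + 0.18) ≈ 3.18231, MB₂ = 7.97 + 0.306 = 8.276, so M₂ = 3.18231 × 8.276 ≈ 26.3368 billion.
ΔM = M₂ − M₁ = 26.3368 − 27.523 = -1.1862 billion.

-1.186 billion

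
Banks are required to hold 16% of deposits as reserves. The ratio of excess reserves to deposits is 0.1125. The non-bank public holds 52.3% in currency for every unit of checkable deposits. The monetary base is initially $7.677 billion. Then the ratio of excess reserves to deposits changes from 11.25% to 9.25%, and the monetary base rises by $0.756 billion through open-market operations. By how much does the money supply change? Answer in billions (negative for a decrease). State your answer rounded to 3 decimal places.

Before: m₁ = (1 + 0.523) / (0.16 + 0.1125 + 0.523) ≈ 1.91452, MB₁ = 7.677, so M₁ = 1.91452 × 7.677 ≈ 14.6978 billion.
After: m₂ = (1 + 0.523) / (0.16 + 0.0925 + 0.523) ≈ 1.96389, MB₂ = 7.677 + 0.756 = 8.433, so M₂ = 1.96389 × 8.433 ≈ 16.5615 billion.
ΔM = M₂ − M₁ = 16.5615 − 14.6978 = 1.8637 billion.

$1.864 billion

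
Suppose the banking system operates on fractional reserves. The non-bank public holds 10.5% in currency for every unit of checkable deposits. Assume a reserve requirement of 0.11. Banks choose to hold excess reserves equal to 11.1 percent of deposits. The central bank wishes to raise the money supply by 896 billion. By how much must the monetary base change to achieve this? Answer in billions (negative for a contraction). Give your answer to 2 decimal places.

The money multiplier is m = (1 + c) / (rr + e + c) = (1 + 0.105) / (0.11 + 0.111 + 0.105) ≈ 3.389571.
ΔMB = ΔM / m = (+896) / 3.389571 ≈ 264.3402 billion.

264.34 billion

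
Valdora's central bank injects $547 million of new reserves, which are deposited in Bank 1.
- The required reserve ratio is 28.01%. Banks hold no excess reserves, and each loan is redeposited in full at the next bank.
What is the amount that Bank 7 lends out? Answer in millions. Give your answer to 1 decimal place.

Each bank lends a fraction (1 − rr) = 0.7199 of the deposit it receives, so Bank 7 receives 547·0.7199^6 and lends 547·0.7199^7 ≈ 54.8141 million.

$54.8 million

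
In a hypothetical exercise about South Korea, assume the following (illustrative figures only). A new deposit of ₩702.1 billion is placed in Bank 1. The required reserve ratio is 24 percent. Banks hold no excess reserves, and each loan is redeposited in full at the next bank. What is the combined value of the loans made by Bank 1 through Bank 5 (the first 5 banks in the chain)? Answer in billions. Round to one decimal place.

Bank i lends (1 − rr)^i of the original deposit: Bank 1 lends 702.1·0.7600 = 533.5960, Bank 2 lends 702.1·0.7600² ≈ 405.5330, and so on.
Summing a geometric series: total = 702.1·[0.7600·(1 − 0.7600^5) / (1 − 0.7600)] ≈ 1659.5891 billion.

₩1659.6 billion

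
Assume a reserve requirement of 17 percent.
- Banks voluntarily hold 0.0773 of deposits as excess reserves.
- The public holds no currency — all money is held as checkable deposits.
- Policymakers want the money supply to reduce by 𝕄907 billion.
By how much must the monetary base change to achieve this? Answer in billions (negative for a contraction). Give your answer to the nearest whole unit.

-224 billion

The money multiplier is m = 1 / (rr + e) = 1 / (0.17 + 0.0773) ≈ 4.0437.
ΔMB = ΔM / m = (−907) / 4.0437 ≈ -224.2995 billion.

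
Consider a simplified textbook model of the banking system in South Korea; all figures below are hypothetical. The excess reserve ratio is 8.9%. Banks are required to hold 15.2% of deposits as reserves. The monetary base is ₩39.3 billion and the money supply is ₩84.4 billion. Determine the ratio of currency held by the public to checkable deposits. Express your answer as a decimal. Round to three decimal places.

Using m = M/MB = 84.4/39.3 ≈ 2.147583. From m = (1 + c)/(c + rr + e), rearranging gives 1 + c = m·(c + rr + e), so c·(1 − m) = m·(rr + e) − 1.
Hence c = [m·(rr + e) − 1]/(1 − m) = [2.147583 × (0.152 + 0.089) − 1] / (1 − 2.147583) ≈ 0.420390.

0.420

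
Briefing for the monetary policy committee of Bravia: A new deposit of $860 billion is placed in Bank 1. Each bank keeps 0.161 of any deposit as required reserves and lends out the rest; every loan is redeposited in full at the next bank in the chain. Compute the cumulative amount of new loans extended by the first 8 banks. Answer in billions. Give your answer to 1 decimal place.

$3381.3 billion

Bank i lends (1 − rr)^i of the original deposit: Bank 1 lends 860·0.8390 = 721.5400, Bank 2 lends 860·0.8390² ≈ 605.3721, and so on.
Summing a geometric series: total = 860·[0.8390·(1 − 0.8390^8) / (1 − 0.8390)] ≈ 3381.2665 billion.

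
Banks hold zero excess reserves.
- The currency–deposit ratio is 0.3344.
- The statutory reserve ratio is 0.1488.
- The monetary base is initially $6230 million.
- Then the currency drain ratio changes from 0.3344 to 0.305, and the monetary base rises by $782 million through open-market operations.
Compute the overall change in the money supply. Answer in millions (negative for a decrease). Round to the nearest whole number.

$2960 million

Before: m₁ = (1 + 0.3344) / (0.1488 + 0.3344) ≈ 2.76159, MB₁ = 6230, so M₁ = 2.76159 × 6230 = 17204.7057 million.
After: m₂ = (1 + 0.305) / (0.1488 + 0.305) ≈ 2.87572, MB₂ = 6230 + 782 = 7012, so M₂ = 2.87572 × 7012 ≈ 20164.5486 million.
ΔM = M₂ − M₁ = 20164.5486 − 17204.7057 = 2959.8429 million.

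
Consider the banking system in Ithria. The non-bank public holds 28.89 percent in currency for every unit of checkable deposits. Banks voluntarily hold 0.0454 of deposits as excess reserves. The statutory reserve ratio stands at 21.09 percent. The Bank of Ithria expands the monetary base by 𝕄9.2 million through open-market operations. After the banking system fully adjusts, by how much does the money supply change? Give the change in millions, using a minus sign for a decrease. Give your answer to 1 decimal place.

𝕄21.7 million

The money multiplier is m = (1 + c) / (rr + e + c) = (1 + 0.2889) / (0.2109 + 0.0454 + 0.2889) ≈ 2.3641.
The purchase adds 9.2 million of base, so ΔM = m × ΔMB = 2.3641 × (+9.2) ≈ 21.7497 million.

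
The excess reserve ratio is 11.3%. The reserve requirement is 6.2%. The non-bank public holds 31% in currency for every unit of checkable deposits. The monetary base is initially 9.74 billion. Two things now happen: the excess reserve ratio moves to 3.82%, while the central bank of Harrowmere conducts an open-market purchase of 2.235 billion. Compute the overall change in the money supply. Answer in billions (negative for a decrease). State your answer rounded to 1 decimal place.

Before: m₁ = (1 + 0.31) / (0.062 + 0.113 + 0.31) ≈ 2.7010, MB₁ = 9.74, so M₁ = 2.7010 × 9.74 ≈ 26.3077 billion.
After: m₂ = (1 + 0.31) / (0.062 + 0.0382 + 0.31) ≈ 3.1936, MB₂ = 9.74 + 2.235 = 11.975, so M₂ = 3.1936 × 11.975 ≈ 38.2434 billion.
ΔM = M₂ − M₁ = 38.2434 − 26.3077 = 11.9357 billion.

11.9 billion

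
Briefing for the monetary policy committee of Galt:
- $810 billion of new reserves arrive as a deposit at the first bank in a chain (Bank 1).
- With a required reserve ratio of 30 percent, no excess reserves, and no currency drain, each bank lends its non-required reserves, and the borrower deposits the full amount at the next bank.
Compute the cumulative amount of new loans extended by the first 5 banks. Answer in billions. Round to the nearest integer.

$1572 billion

Bank i lends (1 − rr)^i of the original deposit: Bank 1 lends 810·0.7000 = 567.0000, Bank 2 lends 810·0.7000² = 396.9000, and so on.
Summing a geometric series: total = 810·[0.7000·(1 − 0.7000^5) / (1 − 0.7000)] = 1572.3477 billion.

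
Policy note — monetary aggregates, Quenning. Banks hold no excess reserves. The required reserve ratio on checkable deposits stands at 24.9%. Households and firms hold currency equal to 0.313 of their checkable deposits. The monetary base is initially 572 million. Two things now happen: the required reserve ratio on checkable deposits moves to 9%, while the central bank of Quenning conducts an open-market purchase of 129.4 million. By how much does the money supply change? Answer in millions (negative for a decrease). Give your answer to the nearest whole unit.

949 million

Before: m₁ = (1 + 0.313) / (0.249 + 0.313) ≈ 2.3363, MB₁ = 572, so M₁ = 2.3363 × 572 = 1336.3636 million.
After: m₂ = (1 + 0.313) / (0.09 + 0.313) ≈ 3.2581, MB₂ = 572 + 129.4 = 701.4, so M₂ = 3.2581 × 701.4 ≈ 2285.2313 million.
ΔM = M₂ − M₁ = 2285.2313 − 1336.3636 = 948.8677 million.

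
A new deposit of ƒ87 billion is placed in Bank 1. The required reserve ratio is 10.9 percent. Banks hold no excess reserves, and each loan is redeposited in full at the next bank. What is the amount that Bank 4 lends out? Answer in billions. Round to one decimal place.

ƒ54.8 billion

Each bank lends a fraction (1 − rr) = 0.8910 of the deposit it receives, so Bank 4 receives 87·0.8910^3 and lends 87·0.8910^4 ≈ 54.8315 billion.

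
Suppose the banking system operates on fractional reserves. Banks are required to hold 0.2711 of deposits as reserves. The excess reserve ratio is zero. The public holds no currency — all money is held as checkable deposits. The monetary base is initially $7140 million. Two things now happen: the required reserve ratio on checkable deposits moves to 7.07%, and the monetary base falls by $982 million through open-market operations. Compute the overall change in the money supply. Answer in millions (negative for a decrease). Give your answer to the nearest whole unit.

Before: m₁ = 1 / (0.2711) ≈ 3.68868, MB₁ = 7140, so M₁ = 3.68868 × 7140 = 26337.1752 million.
After: m₂ = 1 / (0.0707) ≈ 14.14427, MB₂ = 7140 − 982 = 6158, so M₂ = 14.14427 × 6158 ≈ 87100.4147 million.
ΔM = M₂ − M₁ = 87100.4147 − 26337.1752 = 60763.2395 million.

$60763 million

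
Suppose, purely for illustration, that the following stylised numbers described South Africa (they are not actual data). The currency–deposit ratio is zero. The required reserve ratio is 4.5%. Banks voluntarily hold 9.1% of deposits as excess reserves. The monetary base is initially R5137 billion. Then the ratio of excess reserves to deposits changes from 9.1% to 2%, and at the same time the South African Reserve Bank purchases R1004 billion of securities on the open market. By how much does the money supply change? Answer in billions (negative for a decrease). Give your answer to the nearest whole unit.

R56705 billion

Before: m₁ = 1 / (0.045 + 0.091) ≈ 7.35294, MB₁ = 5137, so M₁ = 7.35294 × 5137 ≈ 37772.0528 billion.
After: m₂ = 1 / (0.045 + 0.02) ≈ 15.38462, MB₂ = 5137 + 1004 = 6141, so M₂ = 15.38462 × 6141 ≈ 94476.9514 billion.
ΔM = M₂ − M₁ = 94476.9514 − 37772.0528 = 56704.8986 billion.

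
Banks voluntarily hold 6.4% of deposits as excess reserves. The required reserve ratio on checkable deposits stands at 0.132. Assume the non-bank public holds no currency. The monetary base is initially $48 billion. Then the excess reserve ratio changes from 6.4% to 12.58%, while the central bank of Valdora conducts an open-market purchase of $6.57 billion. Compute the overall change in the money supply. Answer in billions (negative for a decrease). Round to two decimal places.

Before: m₁ = 1 / (0.132 + 0.064) ≈ 5.10204, MB₁ = 48, so M₁ = 5.10204 × 48 ≈ 244.8979 billion.
After: m₂ = 1 / (0.132 + 0.1258) ≈ 3.87898, MB₂ = 48 + 6.57 = 54.57, so M₂ = 3.87898 × 54.57 ≈ 211.6759 billion.
ΔM = M₂ − M₁ = 211.6759 − 244.8979 = -33.222 billion.

-33.22 billion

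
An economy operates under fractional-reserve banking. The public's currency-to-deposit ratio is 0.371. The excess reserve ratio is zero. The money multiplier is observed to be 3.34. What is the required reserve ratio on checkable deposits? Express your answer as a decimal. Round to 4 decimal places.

Using m = 3.34. Since m = (1 + c)/(c + rr + e), the denominator satisfies c + rr + e = (1 + c)/m = (1 + 0.371) / 3.34 ≈ 0.410479.
With c = 0.371 and e = 0, the required reserve ratio on checkable deposits is 0.410479 − 0.371 − 0 = 0.039479.

0.0395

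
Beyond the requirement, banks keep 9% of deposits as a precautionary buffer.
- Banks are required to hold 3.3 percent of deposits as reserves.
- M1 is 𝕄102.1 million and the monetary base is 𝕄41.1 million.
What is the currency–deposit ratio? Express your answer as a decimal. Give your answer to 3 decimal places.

Using m = M/MB = 102.1/41.1 ≈ 2.484185. From m = (1 + c)/(c + rr + e), rearranging gives 1 + c = m·(c + rr + e), so c·(1 − m) = m·(rr + e) − 1.
Hence c = [m·(rr + e) − 1]/(1 − m) = [2.484185 × (0.033 + 0.09) − 1] / (1 − 2.484185) ≈ 0.467897.

0.468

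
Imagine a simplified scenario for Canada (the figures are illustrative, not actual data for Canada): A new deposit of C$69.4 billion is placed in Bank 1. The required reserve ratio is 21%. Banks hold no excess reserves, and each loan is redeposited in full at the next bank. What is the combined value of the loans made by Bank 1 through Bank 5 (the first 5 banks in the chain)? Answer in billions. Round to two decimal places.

Bank i lends (1 − rr)^i of the original deposit: Bank 1 lends 69.4·0.7900 = 54.8260, Bank 2 lends 69.4·0.7900² ≈ 43.3125, and so on.
Summing a geometric series: total = 69.4·[0.7900·(1 − 0.7900^5) / (1 − 0.7900)] ≈ 180.7416 billion.

C$180.74 billion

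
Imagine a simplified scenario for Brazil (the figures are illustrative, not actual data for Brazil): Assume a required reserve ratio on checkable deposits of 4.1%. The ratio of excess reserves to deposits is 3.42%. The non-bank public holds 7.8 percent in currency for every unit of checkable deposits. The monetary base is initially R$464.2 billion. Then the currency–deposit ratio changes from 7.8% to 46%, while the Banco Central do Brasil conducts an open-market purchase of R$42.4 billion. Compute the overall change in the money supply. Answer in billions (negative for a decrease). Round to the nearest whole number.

Before: m₁ = (1 + 0.078) / (0.041 + 0.0342 + 0.078) ≈ 7.0366, MB₁ = 464.2, so M₁ = 7.0366 × 464.2 ≈ 3266.3897 billion.
After: m₂ = (1 + 0.46) / (0.041 + 0.0342 + 0.46) ≈ 2.7280, MB₂ = 464.2 + 42.4 = 506.6, so M₂ = 2.7280 × 506.6 = 1382.0048 billion.
ΔM = M₂ − M₁ = 1382.0048 − 3266.3897 = -1884.3849 billion.

-1884 billion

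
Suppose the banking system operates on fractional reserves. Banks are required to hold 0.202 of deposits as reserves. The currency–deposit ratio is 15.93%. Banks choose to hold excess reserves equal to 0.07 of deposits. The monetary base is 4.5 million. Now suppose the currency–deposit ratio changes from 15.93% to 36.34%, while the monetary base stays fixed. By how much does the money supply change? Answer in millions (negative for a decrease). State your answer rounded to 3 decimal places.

Initially m₁ = (1 + 0.1593) / (0.202 + 0.07 + 0.1593) ≈ 2.68792, so M₁ = 2.68792 × 4.5 ≈ 12.0956 million.
After the change m₂ = (1 + 0.3634) / (0.202 + 0.07 + 0.3634) ≈ 2.14573, so M₂ = 2.14573 × 4.5 ≈ 9.6558 million.
ΔM = M₂ − M₁ = 9.6558 − 12.0956 = -2.4398 million.

-2.440 million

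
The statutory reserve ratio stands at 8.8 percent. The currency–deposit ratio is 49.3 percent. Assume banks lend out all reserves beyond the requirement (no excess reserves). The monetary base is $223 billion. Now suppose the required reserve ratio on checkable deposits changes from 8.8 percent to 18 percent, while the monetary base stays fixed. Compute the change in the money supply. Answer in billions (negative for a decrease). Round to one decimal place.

-78.3 billion

Initially m₁ = (1 + 0.493) / (0.088 + 0.493) ≈ 2.56971, so M₁ = 2.56971 × 223 ≈ 573.0453 billion.
After the change m₂ = (1 + 0.493) / (0.18 + 0.493) ≈ 2.21842, so M₂ = 2.21842 × 223 ≈ 494.7077 billion.
ΔM = M₂ − M₁ = 494.7077 − 573.0453 = -78.3376 billion.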